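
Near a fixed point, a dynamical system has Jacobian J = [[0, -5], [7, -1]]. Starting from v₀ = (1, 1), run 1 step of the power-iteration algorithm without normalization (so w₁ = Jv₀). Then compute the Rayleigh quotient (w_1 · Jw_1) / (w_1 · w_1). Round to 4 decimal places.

-1.5738

w1 = Jv₀ = (0·1 + (-5)·1; 7·1 + (-1)·1) = (-5, 6)
Jw1 = (-30, -41)
w1·Jw1 = (-5)·(-30) + 6·(-41) = -96; w1·w1 = (-5)·(-5) + 6·6 = 61
λ ≈ -96/61 = -1.5738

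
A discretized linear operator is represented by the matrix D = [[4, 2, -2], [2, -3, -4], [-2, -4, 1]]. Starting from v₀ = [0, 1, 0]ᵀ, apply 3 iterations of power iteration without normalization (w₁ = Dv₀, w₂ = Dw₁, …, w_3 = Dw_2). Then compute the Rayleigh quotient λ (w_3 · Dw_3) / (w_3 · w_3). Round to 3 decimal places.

-1.260

w1 = Dv₀ = (4·0 + 2·1 + (-2)·0; 2·0 + (-3)·1 + (-4)·0; (-2)·0 + (-4)·1 + 1·0) = (2, -3, -4)
w2 = Dw1 = (4·2 + 2·(-3) + (-2)·(-4); 2·2 + (-3)·(-3) + (-4)·(-4); (-2)·2 + (-4)·(-3) + 1·(-4)) = (10, 29, 4)
w3 = Dw2 = (90, -83, -132)
Dw3 = (458, 957, 20)
w3·Dw3 = 90·458 + (-83)·957 + (-132)·20 = -40851; w3·w3 = 90·90 + (-83)·(-83) + (-132)·(-132) = 32413
λ ≈ -40851/32413 = -1.260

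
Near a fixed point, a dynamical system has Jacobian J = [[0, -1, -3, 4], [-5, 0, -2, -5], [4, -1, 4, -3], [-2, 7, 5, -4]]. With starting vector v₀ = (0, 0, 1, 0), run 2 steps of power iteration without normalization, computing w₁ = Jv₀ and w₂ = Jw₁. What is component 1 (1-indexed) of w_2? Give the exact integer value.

10

w1 = Jv₀ = (0·0 + (-1)·0 + (-3)·1 + 4·0; (-5)·0 + 0·0 + (-2)·1 + (-5)·0; 4·0 + (-1)·0 + 4·1 + (-3)·0; (-2)·0 + 7·0 + 5·1 + (-4)·0) = (-3, -2, 4, 5)
w2 = Jw1 = (0·(-3) + (-1)·(-2) + (-3)·4 + 4·5; (-5)·(-3) + 0·(-2) + (-2)·4 + (-5)·5; 4·(-3) + (-1)·(-2) + 4·4 + (-3)·5; (-2)·(-3) + 7·(-2) + 5·4 + (-4)·5) = (10, -18, -9, -8)
The requested component of w2 is 10.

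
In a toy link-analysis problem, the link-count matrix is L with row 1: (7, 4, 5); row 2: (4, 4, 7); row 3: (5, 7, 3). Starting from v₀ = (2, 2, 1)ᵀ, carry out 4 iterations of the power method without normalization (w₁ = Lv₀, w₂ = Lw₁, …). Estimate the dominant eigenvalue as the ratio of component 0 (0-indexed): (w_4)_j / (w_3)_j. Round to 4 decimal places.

w1 = Lv₀ = (7·2 + 4·2 + 5·1; 4·2 + 4·2 + 7·1; 5·2 + 7·2 + 3·1) = (27, 23, 27)
w2 = Lw1 = (7·27 + 4·23 + 5·27; 4·27 + 4·23 + 7·27; 5·27 + 7·23 + 3·27) = (416, 389, 377)
w3 = Lw2 = (6353, 5859, 5934)
w4 = Lw3 = (97577, 90386, 90580)
Ratio at component: 97577 / 6353 = 15.3592

15.3592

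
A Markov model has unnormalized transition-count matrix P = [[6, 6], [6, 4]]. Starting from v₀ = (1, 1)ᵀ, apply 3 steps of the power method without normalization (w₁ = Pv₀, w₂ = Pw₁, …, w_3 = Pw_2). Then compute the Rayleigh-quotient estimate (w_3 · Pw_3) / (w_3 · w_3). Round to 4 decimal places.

w1 = Pv₀ = (12, 10)
w2 = Pw1 = (132, 112)
w3 = Pw2 = (1464, 1240)
Pw3 = (16224, 13744)
w3·Pw3 = 1464·16224 + 1240·13744 = 40794496; w3·w3 = 1464·1464 + 1240·1240 = 3680896
λ ≈ 40794496/3680896 = 11.0828

11.0828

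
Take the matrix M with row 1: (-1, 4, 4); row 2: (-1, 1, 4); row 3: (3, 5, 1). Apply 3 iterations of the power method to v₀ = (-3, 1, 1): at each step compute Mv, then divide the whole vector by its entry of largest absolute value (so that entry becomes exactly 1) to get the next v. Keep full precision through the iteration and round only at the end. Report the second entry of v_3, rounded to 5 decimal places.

1.00000

Mv0 = (11.000000, 8.000000, -3.000000); divide by 11.000000 → v1 = (1.000000, 0.727273, -0.272727)
Mv1 = (0.818182, -1.363636, 6.363636); divide by 6.363636 → v2 = (0.128571, -0.214286, 1.000000)
Mv2 = (3.014286, 3.657143, 0.314286); divide by 3.657143 → v3 = (0.824219, 1.000000, 0.085938)
Requested entry of v3: 256/256 = 1.00000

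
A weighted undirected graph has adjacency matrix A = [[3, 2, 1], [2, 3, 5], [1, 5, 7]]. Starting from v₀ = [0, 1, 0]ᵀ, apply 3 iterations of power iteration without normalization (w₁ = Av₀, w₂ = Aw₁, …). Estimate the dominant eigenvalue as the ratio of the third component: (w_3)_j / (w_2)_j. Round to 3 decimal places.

w1 = Av₀ = (3·0 + 2·1 + 1·0; 2·0 + 3·1 + 5·0; 1·0 + 5·1 + 7·0) = (2, 3, 5)
w2 = Aw1 = (3·2 + 2·3 + 1·5; 2·2 + 3·3 + 5·5; 1·2 + 5·3 + 7·5) = (17, 38, 52)
w3 = Aw2 = (179, 408, 571)
Ratio at component: 571 / 52 = 10.981

λ ≈ 10.981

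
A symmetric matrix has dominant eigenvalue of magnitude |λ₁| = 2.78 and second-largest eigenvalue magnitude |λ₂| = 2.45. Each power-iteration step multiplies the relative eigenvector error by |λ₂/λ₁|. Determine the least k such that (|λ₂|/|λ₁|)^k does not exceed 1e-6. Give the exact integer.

110

|λ₂/λ₁| = 2.45/2.78 = 0.88129
Need k ≥ ln(1e-6) / ln(0.88129) = -13.8155 / -0.1264 ≈ 109.332
Smallest integer k satisfying the bound: 110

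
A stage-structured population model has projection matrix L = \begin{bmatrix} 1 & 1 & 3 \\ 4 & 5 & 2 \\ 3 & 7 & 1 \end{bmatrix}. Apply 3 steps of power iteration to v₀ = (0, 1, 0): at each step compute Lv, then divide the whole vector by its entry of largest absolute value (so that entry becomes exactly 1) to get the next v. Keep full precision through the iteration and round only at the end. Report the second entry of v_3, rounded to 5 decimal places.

0.96721

Lv0 = (1.000000, 5.000000, 7.000000); divide by 7.000000 → v1 = (0.142857, 0.714286, 1.000000)
Lv1 = (3.857143, 6.142857, 6.428571); divide by 6.428571 → v2 = (0.600000, 0.955556, 1.000000)
Lv2 = (4.555556, 9.177778, 9.488889); divide by 9.488889 → v3 = (0.480094, 0.967213, 1.000000)
Requested entry of v3: 413/427 = 0.96721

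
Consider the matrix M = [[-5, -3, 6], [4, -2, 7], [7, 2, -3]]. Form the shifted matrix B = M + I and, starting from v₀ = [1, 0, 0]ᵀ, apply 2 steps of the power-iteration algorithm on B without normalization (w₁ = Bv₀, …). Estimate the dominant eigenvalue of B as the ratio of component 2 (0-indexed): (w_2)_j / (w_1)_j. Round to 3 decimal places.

μ ≈ -4.857

B = M + I has rows (-4, -3, 6); (4, -1, 7); (7, 2, -2)
w1 = Bv₀ = ((-4)·1 + (-3)·0 + 6·0; 4·1 + (-1)·0 + 7·0; 7·1 + 2·0 + (-2)·0) = (-4, 4, 7)
w2 = Bw1 = ((-4)·(-4) + (-3)·4 + 6·7; 4·(-4) + (-1)·4 + 7·7; 7·(-4) + 2·4 + (-2)·7) = (46, 29, -34)
Ratio: -34/7 = -4.857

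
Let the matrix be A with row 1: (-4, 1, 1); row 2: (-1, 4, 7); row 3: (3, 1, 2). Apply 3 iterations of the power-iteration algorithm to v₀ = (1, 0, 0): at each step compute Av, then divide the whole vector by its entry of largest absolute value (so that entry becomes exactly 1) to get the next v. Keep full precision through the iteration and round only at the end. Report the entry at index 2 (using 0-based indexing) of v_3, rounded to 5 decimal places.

1.00000

Av0 = (-4.000000, -1.000000, 3.000000); divide by -4.000000 → v1 = (1.000000, 0.250000, -0.750000)
Av1 = (-4.500000, -5.250000, 1.750000); divide by -5.250000 → v2 = (0.857143, 1.000000, -0.333333)
Av2 = (-2.761905, 0.809524, 2.904762); divide by 2.904762 → v3 = (-0.950820, 0.278689, 1.000000)
Requested entry of v3: 61/61 = 1.00000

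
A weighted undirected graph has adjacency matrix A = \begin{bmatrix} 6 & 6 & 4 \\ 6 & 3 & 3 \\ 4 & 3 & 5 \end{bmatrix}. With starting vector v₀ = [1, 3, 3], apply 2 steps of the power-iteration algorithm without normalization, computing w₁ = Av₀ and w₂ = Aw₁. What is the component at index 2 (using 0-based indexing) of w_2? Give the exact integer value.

w1 = Av₀ = (36, 24, 28)
w2 = Aw1 = (472, 372, 356)
The requested component of w2 is 356.

356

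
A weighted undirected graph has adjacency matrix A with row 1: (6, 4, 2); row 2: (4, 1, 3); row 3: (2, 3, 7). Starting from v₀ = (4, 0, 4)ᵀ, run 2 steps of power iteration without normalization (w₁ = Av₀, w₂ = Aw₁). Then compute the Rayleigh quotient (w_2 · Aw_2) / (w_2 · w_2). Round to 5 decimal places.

w1 = Av₀ = (6·4 + 4·0 + 2·4; 4·4 + 1·0 + 3·4; 2·4 + 3·0 + 7·4) = (32, 28, 36)
w2 = Aw1 = (6·32 + 4·28 + 2·36; 4·32 + 1·28 + 3·36; 2·32 + 3·28 + 7·36) = (376, 264, 400)
Aw2 = (4112, 2968, 4344)
w2·Aw2 = 376·4112 + 264·2968 + 400·4344 = 4067264; w2·w2 = 376·376 + 264·264 + 400·400 = 371072
λ ≈ 4067264/371072 = 10.96085

λ ≈ 10.96085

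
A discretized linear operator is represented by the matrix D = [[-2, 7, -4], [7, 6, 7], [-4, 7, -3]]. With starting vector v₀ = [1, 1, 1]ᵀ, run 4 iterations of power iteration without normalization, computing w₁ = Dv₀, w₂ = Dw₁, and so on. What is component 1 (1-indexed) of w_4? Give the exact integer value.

18906

w1 = Dv₀ = ((-2)·1 + 7·1 + (-4)·1; 7·1 + 6·1 + 7·1; (-4)·1 + 7·1 + (-3)·1) = (1, 20, 0)
w2 = Dw1 = ((-2)·1 + 7·20 + (-4)·0; 7·1 + 6·20 + 7·0; (-4)·1 + 7·20 + (-3)·0) = (138, 127, 136)
w3 = Dw2 = (69, 2680, -71)
w4 = Dw3 = (18906, 16066, 18697)
The requested component of w4 is 18906.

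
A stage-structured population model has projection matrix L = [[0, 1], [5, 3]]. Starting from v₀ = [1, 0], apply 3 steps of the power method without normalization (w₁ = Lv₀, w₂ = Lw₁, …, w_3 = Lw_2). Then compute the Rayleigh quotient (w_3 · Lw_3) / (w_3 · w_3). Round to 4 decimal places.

4.0976

w1 = Lv₀ = (0·1 + 1·0; 5·1 + 3·0) = (0, 5)
w2 = Lw1 = (0·0 + 1·5; 5·0 + 3·5) = (5, 15)
w3 = Lw2 = (15, 70)
Lw3 = (70, 285)
w3·Lw3 = 15·70 + 70·285 = 21000; w3·w3 = 15·15 + 70·70 = 5125
λ ≈ 21000/5125 = 4.0976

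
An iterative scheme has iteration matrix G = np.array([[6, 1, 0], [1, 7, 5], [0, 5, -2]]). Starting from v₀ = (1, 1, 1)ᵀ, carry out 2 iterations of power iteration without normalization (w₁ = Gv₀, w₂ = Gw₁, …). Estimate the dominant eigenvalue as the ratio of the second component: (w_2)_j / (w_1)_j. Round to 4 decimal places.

8.6923

w1 = Gv₀ = (7, 13, 3)
w2 = Gw1 = (55, 113, 59)
Ratio at component: 113 / 13 = 8.6923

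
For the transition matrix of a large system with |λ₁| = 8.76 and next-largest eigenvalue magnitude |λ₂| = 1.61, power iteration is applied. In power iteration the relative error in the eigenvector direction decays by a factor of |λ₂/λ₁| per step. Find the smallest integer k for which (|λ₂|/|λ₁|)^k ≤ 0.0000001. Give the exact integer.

10

|λ₂/λ₁| = 1.61/8.76 = 0.18379
Need k ≥ ln(0.0000001) / ln(0.18379) = -16.1181 / -1.6940 ≈ 9.515
Smallest integer k satisfying the bound: 10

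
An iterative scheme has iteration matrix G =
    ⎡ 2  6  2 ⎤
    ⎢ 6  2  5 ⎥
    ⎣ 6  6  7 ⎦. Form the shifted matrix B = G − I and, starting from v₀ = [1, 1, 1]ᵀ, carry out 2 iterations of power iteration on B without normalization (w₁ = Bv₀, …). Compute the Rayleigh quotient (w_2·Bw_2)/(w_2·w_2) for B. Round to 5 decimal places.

B = G − I has rows (1, 6, 2); (6, 1, 5); (6, 6, 6)
w1 = Bv₀ = (9, 12, 18)
w2 = Bw1 = (117, 156, 234)
Bw2 = (1521, 2028, 3042)
w2·Bw2 = 1206153; w2·w2 = 92781; μ ≈ 1206153/92781 = 13.00000

μ ≈ 13.00000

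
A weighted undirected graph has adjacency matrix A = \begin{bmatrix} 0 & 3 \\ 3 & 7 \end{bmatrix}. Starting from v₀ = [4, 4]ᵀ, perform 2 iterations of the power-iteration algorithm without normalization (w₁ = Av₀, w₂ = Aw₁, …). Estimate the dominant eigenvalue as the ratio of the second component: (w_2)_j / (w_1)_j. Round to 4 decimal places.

7.9000

w1 = Av₀ = (12, 40)
w2 = Aw1 = (120, 316)
Ratio at component: 316 / 40 = 7.9000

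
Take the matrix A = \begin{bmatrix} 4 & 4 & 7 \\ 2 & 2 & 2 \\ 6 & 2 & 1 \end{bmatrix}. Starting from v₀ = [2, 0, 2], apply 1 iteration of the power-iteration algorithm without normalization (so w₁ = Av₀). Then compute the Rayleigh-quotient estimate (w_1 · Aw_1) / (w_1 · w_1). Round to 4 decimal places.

10.4409

w1 = Av₀ = (22, 8, 14)
Aw1 = (218, 88, 162)
w1·Aw1 = 22·218 + 8·88 + 14·162 = 7768; w1·w1 = 22·22 + 8·8 + 14·14 = 744
λ ≈ 7768/744 = 10.4409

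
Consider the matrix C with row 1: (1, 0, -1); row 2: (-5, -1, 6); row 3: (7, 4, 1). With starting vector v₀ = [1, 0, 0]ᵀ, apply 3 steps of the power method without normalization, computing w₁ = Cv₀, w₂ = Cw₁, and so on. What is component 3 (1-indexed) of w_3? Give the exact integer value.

w1 = Cv₀ = (1·1 + 0·0 + (-1)·0; (-5)·1 + (-1)·0 + 6·0; 7·1 + 4·0 + 1·0) = (1, -5, 7)
w2 = Cw1 = (1·1 + 0·(-5) + (-1)·7; (-5)·1 + (-1)·(-5) + 6·7; 7·1 + 4·(-5) + 1·7) = (-6, 42, -6)
w3 = Cw2 = (0, -48, 120)
The requested component of w3 is 120.

120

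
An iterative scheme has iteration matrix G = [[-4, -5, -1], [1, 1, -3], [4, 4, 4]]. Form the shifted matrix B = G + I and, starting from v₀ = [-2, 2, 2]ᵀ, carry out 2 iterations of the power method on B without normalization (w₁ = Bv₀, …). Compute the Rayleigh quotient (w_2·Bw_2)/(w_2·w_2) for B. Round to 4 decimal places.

μ ≈ 2.6057

B = G + I has rows (-3, -5, -1); (1, 2, -3); (4, 4, 5)
w1 = Bv₀ = ((-3)·(-2) + (-5)·2 + (-1)·2; 1·(-2) + 2·2 + (-3)·2; 4·(-2) + 4·2 + 5·2) = (-6, -4, 10)
w2 = Bw1 = ((-3)·(-6) + (-5)·(-4) + (-1)·10; 1·(-6) + 2·(-4) + (-3)·10; 4·(-6) + 4·(-4) + 5·10) = (28, -44, 10)
Bw2 = (126, -90, -14)
w2·Bw2 = 7348; w2·w2 = 2820; μ ≈ 7348/2820 = 2.6057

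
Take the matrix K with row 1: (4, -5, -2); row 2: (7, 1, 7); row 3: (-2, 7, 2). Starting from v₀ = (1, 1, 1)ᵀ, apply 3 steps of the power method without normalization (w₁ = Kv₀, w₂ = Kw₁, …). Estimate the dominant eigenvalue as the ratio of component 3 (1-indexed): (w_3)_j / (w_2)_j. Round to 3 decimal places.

w1 = Kv₀ = (4·1 + (-5)·1 + (-2)·1; 7·1 + 1·1 + 7·1; (-2)·1 + 7·1 + 2·1) = (-3, 15, 7)
w2 = Kw1 = (4·(-3) + (-5)·15 + (-2)·7; 7·(-3) + 1·15 + 7·7; (-2)·(-3) + 7·15 + 2·7) = (-101, 43, 125)
w3 = Kw2 = (-869, 211, 753)
Ratio at component: 753 / 125 = 6.024

λ ≈ 6.024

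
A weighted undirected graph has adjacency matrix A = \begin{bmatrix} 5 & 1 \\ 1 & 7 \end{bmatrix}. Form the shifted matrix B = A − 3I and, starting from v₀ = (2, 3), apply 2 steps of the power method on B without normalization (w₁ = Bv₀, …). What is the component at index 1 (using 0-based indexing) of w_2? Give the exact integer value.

63

B = A − 3I has rows (2, 1); (1, 4)
w1 = Bv₀ = (7, 14)
w2 = Bw1 = (28, 63)
Requested component of w2: 63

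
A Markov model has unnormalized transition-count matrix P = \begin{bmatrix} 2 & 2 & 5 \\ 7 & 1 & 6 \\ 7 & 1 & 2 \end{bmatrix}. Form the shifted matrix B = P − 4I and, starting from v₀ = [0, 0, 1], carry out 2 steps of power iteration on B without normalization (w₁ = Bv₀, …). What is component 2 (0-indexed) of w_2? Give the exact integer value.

45

B = P − 4I has rows (-2, 2, 5); (7, -3, 6); (7, 1, -2)
w1 = Bv₀ = ((-2)·0 + 2·0 + 5·1; 7·0 + (-3)·0 + 6·1; 7·0 + 1·0 + (-2)·1) = (5, 6, -2)
w2 = Bw1 = ((-2)·5 + 2·6 + 5·(-2); 7·5 + (-3)·6 + 6·(-2); 7·5 + 1·6 + (-2)·(-2)) = (-8, 5, 45)
Requested component of w2: 45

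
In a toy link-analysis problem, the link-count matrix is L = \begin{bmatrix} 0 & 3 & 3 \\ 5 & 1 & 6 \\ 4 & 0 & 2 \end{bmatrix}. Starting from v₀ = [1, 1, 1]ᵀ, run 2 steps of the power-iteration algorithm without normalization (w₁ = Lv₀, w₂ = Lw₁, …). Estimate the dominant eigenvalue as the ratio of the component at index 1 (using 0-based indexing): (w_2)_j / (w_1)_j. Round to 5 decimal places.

w1 = Lv₀ = (6, 12, 6)
w2 = Lw1 = (54, 78, 36)
Ratio at component: 78 / 12 = 6.50000

6.50000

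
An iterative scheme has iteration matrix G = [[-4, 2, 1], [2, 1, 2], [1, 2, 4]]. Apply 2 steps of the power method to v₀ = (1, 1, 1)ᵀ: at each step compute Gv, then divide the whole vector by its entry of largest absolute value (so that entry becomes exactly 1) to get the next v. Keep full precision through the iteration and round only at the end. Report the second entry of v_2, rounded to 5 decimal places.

Gv0 = (-1.000000, 5.000000, 7.000000); divide by 7.000000 → v1 = (-0.142857, 0.714286, 1.000000)
Gv1 = (3.000000, 2.428571, 5.285714); divide by 5.285714 → v2 = (0.567568, 0.459459, 1.000000)
Requested entry of v2: 17/37 = 0.45946

0.45946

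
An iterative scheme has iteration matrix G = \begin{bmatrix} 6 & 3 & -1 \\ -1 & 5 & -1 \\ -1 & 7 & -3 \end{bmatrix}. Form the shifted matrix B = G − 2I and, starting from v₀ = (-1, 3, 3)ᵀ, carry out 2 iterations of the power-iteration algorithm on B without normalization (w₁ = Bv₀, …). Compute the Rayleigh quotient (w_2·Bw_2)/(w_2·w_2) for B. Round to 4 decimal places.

μ ≈ 3.2539

B = G − 2I has rows (4, 3, -1); (-1, 3, -1); (-1, 7, -5)
w1 = Bv₀ = (2, 7, 7)
w2 = Bw1 = (22, 12, 12)
Bw2 = (112, 2, 2)
w2·Bw2 = 2512; w2·w2 = 772; μ ≈ 2512/772 = 3.2539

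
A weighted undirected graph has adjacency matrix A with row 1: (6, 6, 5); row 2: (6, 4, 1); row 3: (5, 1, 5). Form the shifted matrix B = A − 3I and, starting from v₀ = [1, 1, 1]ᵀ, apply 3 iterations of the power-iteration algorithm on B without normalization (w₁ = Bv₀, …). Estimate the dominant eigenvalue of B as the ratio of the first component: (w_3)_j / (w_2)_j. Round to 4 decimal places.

B = A − 3I has rows (3, 6, 5); (6, 1, 1); (5, 1, 2)
w1 = Bv₀ = (3·1 + 6·1 + 5·1; 6·1 + 1·1 + 1·1; 5·1 + 1·1 + 2·1) = (14, 8, 8)
w2 = Bw1 = (3·14 + 6·8 + 5·8; 6·14 + 1·8 + 1·8; 5·14 + 1·8 + 2·8) = (130, 100, 94)
w3 = Bw2 = (1460, 974, 938)
Ratio: 1460/130 = 11.2308

μ ≈ 11.2308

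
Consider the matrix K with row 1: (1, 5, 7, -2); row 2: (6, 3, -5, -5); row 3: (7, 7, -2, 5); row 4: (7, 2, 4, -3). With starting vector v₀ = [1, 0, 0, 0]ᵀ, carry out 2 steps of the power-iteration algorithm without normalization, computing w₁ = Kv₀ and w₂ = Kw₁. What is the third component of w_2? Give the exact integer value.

w1 = Kv₀ = (1·1 + 5·0 + 7·0 + (-2)·0; 6·1 + 3·0 + (-5)·0 + (-5)·0; 7·1 + 7·0 + (-2)·0 + 5·0; 7·1 + 2·0 + 4·0 + (-3)·0) = (1, 6, 7, 7)
w2 = Kw1 = (1·1 + 5·6 + 7·7 + (-2)·7; 6·1 + 3·6 + (-5)·7 + (-5)·7; 7·1 + 7·6 + (-2)·7 + 5·7; 7·1 + 2·6 + 4·7 + (-3)·7) = (66, -46, 70, 26)
The requested component of w2 is 70.

70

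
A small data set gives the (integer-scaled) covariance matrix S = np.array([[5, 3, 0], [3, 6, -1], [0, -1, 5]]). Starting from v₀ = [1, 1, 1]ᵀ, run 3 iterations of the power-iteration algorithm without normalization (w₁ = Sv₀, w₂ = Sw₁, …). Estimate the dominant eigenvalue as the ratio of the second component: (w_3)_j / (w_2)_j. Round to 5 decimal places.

λ ≈ 8.64706

w1 = Sv₀ = (5·1 + 3·1 + 0·1; 3·1 + 6·1 + (-1)·1; 0·1 + (-1)·1 + 5·1) = (8, 8, 4)
w2 = Sw1 = (5·8 + 3·8 + 0·4; 3·8 + 6·8 + (-1)·4; 0·8 + (-1)·8 + 5·4) = (64, 68, 12)
w3 = Sw2 = (524, 588, -8)
Ratio at component: 588 / 68 = 8.64706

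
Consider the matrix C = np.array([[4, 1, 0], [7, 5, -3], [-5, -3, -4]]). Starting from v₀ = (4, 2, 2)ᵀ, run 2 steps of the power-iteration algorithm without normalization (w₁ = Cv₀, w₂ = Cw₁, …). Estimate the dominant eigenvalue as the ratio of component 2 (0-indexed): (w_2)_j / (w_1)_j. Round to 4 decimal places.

w1 = Cv₀ = (18, 32, -34)
w2 = Cw1 = (104, 388, -50)
Ratio at component: -50 / -34 = 1.4706

λ ≈ 1.4706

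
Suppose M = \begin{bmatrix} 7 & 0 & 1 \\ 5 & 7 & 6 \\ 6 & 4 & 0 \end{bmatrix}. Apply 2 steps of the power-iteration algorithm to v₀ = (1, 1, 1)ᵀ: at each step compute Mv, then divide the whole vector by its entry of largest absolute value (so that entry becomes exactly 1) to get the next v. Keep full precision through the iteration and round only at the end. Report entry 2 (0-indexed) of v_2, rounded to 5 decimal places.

Mv0 = (8.000000, 18.000000, 10.000000); divide by 18.000000 → v1 = (0.444444, 1.000000, 0.555556)
Mv1 = (3.666667, 12.555556, 6.666667); divide by 12.555556 → v2 = (0.292035, 1.000000, 0.530973)
Requested entry of v2: 120/226 = 0.53097

0.53097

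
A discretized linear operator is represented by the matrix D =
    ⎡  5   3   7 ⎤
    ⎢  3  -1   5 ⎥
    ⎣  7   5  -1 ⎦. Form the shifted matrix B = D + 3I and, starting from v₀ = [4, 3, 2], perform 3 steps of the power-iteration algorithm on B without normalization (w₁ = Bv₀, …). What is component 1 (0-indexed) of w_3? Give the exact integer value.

6566

B = D + 3I has rows (8, 3, 7); (3, 2, 5); (7, 5, 2)
w1 = Bv₀ = (8·4 + 3·3 + 7·2; 3·4 + 2·3 + 5·2; 7·4 + 5·3 + 2·2) = (55, 28, 47)
w2 = Bw1 = (8·55 + 3·28 + 7·47; 3·55 + 2·28 + 5·47; 7·55 + 5·28 + 2·47) = (853, 456, 619)
w3 = Bw2 = (12525, 6566, 9489)
Requested component of w3: 6566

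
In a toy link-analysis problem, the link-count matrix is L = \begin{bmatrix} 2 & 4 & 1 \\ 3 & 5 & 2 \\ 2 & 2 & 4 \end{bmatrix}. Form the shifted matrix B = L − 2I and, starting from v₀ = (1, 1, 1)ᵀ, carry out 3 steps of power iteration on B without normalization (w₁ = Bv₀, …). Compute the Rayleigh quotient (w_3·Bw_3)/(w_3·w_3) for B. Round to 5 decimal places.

B = L − 2I has rows (0, 4, 1); (3, 3, 2); (2, 2, 2)
w1 = Bv₀ = (5, 8, 6)
w2 = Bw1 = (38, 51, 38)
w3 = Bw2 = (242, 343, 254)
Bw3 = (1626, 2263, 1678)
w3·Bw3 = 1595913; w3·w3 = 240729; μ ≈ 1595913/240729 = 6.62950

μ ≈ 6.62950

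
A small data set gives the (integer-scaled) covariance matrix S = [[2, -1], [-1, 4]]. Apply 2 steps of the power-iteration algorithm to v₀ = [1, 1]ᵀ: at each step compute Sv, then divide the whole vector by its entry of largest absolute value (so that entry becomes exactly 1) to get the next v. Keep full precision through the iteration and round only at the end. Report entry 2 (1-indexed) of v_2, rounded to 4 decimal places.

Sv0 = (1.00000, 3.00000); divide by 3.00000 → v1 = (0.33333, 1.00000)
Sv1 = (-0.33333, 3.66667); divide by 3.66667 → v2 = (-0.09091, 1.00000)
Requested entry of v2: 11/11 = 1.0000

1.0000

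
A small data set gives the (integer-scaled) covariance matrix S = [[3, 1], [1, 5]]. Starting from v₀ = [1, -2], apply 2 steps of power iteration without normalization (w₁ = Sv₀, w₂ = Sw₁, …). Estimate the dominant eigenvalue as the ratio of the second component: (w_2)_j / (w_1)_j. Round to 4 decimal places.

4.8889

w1 = Sv₀ = (3·1 + 1·(-2); 1·1 + 5·(-2)) = (1, -9)
w2 = Sw1 = (3·1 + 1·(-9); 1·1 + 5·(-9)) = (-6, -44)
Ratio at component: -44 / -9 = 4.8889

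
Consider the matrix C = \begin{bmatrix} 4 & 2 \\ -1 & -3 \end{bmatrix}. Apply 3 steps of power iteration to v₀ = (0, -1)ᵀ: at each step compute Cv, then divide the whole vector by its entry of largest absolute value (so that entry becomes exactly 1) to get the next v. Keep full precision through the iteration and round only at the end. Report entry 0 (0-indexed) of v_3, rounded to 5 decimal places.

-0.95652

Cv0 = (-2.000000, 3.000000); divide by 3.000000 → v1 = (-0.666667, 1.000000)
Cv1 = (-0.666667, -2.333333); divide by -2.333333 → v2 = (0.285714, 1.000000)
Cv2 = (3.142857, -3.285714); divide by -3.285714 → v3 = (-0.956522, 1.000000)
Requested entry of v3: -22/23 = -0.95652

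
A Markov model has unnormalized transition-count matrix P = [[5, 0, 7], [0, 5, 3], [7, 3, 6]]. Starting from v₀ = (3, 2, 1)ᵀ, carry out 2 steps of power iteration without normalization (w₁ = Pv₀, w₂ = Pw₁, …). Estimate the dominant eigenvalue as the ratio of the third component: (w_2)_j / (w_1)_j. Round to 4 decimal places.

w1 = Pv₀ = (22, 13, 33)
w2 = Pw1 = (341, 164, 391)
Ratio at component: 391 / 33 = 11.8485

λ ≈ 11.8485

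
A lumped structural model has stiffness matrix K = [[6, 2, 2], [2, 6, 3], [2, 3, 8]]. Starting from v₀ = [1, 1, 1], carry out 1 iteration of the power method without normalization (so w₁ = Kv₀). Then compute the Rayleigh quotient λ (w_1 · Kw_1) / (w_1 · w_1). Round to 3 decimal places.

λ ≈ 11.528

w1 = Kv₀ = (6·1 + 2·1 + 2·1; 2·1 + 6·1 + 3·1; 2·1 + 3·1 + 8·1) = (10, 11, 13)
Kw1 = (108, 125, 157)
w1·Kw1 = 10·108 + 11·125 + 13·157 = 4496; w1·w1 = 10·10 + 11·11 + 13·13 = 390
λ ≈ 4496/390 = 11.528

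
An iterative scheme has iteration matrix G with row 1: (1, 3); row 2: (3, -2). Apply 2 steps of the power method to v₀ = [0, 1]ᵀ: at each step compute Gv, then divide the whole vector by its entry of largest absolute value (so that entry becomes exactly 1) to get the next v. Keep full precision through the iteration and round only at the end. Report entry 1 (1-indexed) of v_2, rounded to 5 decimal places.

-0.23077

Gv0 = (3.000000, -2.000000); divide by 3.000000 → v1 = (1.000000, -0.666667)
Gv1 = (-1.000000, 4.333333); divide by 4.333333 → v2 = (-0.230769, 1.000000)
Requested entry of v2: -3/13 = -0.23077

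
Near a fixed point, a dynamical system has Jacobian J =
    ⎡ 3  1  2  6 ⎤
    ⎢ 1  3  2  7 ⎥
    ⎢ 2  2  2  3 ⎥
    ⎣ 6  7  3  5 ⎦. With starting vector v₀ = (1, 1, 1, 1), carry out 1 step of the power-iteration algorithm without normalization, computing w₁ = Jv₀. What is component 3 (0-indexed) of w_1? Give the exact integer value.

21

w1 = Jv₀ = (3·1 + 1·1 + 2·1 + 6·1; 1·1 + 3·1 + 2·1 + 7·1; 2·1 + 2·1 + 2·1 + 3·1; 6·1 + 7·1 + 3·1 + 5·1) = (12, 13, 9, 21)
The requested component of w1 is 21.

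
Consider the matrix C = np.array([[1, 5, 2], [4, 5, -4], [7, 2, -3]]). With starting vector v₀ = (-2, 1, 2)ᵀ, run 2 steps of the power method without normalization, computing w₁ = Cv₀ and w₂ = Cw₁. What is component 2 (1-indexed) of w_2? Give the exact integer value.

w1 = Cv₀ = (7, -11, -18)
w2 = Cw1 = (-84, 45, 81)
The requested component of w2 is 45.

45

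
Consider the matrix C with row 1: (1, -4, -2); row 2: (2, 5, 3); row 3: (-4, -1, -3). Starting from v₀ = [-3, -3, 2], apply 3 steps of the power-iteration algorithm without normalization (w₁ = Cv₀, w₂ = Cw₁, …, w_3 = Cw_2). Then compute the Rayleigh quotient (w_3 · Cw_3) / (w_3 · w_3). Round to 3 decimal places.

λ ≈ 4.146

w1 = Cv₀ = (5, -15, 9)
w2 = Cw1 = (47, -38, -32)
w3 = Cw2 = (263, -192, -54)
Cw3 = (1139, -596, -698)
w3·Cw3 = 263·1139 + (-192)·(-596) + (-54)·(-698) = 451681; w3·w3 = 263·263 + (-192)·(-192) + (-54)·(-54) = 108949
λ ≈ 451681/108949 = 4.146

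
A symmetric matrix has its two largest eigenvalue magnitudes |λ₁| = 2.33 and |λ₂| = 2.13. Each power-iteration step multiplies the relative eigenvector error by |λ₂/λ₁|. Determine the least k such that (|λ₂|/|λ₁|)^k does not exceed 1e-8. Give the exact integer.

|λ₂/λ₁| = 2.13/2.33 = 0.91416
Need k ≥ ln(1e-8) / ln(0.91416) = -18.4207 / -0.0897 ≈ 205.253
Smallest integer k satisfying the bound: 206

206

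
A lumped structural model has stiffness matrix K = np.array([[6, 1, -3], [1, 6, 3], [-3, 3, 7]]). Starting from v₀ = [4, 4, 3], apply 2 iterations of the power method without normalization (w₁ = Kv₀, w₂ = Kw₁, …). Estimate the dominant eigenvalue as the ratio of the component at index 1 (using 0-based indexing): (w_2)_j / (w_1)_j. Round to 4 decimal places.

w1 = Kv₀ = (6·4 + 1·4 + (-3)·3; 1·4 + 6·4 + 3·3; (-3)·4 + 3·4 + 7·3) = (19, 37, 21)
w2 = Kw1 = (6·19 + 1·37 + (-3)·21; 1·19 + 6·37 + 3·21; (-3)·19 + 3·37 + 7·21) = (88, 304, 201)
Ratio at component: 304 / 37 = 8.2162

8.2162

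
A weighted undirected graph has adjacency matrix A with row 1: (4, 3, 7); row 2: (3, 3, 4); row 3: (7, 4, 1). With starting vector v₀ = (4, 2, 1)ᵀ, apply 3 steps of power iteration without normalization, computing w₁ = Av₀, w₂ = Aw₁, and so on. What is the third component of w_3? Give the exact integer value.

w1 = Av₀ = (29, 22, 37)
w2 = Aw1 = (441, 301, 328)
w3 = Aw2 = (4963, 3538, 4619)
The requested component of w3 is 4619.

4619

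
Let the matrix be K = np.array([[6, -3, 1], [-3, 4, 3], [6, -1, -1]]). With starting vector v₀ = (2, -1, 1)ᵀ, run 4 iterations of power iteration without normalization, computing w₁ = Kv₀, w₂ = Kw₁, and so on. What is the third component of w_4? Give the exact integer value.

5461

w1 = Kv₀ = (6·2 + (-3)·(-1) + 1·1; (-3)·2 + 4·(-1) + 3·1; 6·2 + (-1)·(-1) + (-1)·1) = (16, -7, 12)
w2 = Kw1 = (6·16 + (-3)·(-7) + 1·12; (-3)·16 + 4·(-7) + 3·12; 6·16 + (-1)·(-7) + (-1)·12) = (129, -40, 91)
w3 = Kw2 = (985, -274, 723)
w4 = Kw3 = (7455, -1882, 5461)
The requested component of w4 is 5461.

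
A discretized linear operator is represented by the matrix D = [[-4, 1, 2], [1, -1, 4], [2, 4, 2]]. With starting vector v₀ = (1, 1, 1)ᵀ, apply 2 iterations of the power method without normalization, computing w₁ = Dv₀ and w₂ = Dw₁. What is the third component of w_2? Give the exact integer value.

30

w1 = Dv₀ = ((-4)·1 + 1·1 + 2·1; 1·1 + (-1)·1 + 4·1; 2·1 + 4·1 + 2·1) = (-1, 4, 8)
w2 = Dw1 = ((-4)·(-1) + 1·4 + 2·8; 1·(-1) + (-1)·4 + 4·8; 2·(-1) + 4·4 + 2·8) = (24, 27, 30)
The requested component of w2 is 30.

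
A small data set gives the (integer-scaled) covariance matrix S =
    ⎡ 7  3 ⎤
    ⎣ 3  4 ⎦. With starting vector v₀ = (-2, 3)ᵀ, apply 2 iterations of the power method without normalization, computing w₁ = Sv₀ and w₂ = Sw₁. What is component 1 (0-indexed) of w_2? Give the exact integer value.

9

w1 = Sv₀ = (-5, 6)
w2 = Sw1 = (-17, 9)
The requested component of w2 is 9.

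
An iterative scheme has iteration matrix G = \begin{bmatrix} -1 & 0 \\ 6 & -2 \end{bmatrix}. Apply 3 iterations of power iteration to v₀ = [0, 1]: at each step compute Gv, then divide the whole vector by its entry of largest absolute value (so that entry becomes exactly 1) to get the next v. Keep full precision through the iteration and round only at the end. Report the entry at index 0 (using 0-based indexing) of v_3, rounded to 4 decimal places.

0.0000

Gv0 = (0.00000, -2.00000); divide by -2.00000 → v1 = (0.00000, 1.00000)
Gv1 = (0.00000, -2.00000); divide by -2.00000 → v2 = (0.00000, 1.00000)
Gv2 = (0.00000, -2.00000); divide by -2.00000 → v3 = (0.00000, 1.00000)
Requested entry of v3: 0/-8 = 0.0000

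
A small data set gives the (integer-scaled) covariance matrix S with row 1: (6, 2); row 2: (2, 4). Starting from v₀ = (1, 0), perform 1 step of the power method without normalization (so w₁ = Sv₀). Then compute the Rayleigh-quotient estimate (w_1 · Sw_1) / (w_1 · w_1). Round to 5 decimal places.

w1 = Sv₀ = (6, 2)
Sw1 = (40, 20)
w1·Sw1 = 6·40 + 2·20 = 280; w1·w1 = 6·6 + 2·2 = 40
λ ≈ 280/40 = 7.00000

7.00000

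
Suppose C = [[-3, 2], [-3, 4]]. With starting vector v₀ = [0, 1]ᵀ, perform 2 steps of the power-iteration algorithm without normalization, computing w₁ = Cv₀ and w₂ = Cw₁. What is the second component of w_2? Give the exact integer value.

w1 = Cv₀ = ((-3)·0 + 2·1; (-3)·0 + 4·1) = (2, 4)
w2 = Cw1 = ((-3)·2 + 2·4; (-3)·2 + 4·4) = (2, 10)
The requested component of w2 is 10.

10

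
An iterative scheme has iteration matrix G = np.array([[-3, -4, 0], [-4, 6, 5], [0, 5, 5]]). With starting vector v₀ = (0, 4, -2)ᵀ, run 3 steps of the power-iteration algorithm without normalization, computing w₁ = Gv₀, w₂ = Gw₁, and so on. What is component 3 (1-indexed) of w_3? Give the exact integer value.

1590

w1 = Gv₀ = ((-3)·0 + (-4)·4 + 0·(-2); (-4)·0 + 6·4 + 5·(-2); 0·0 + 5·4 + 5·(-2)) = (-16, 14, 10)
w2 = Gw1 = ((-3)·(-16) + (-4)·14 + 0·10; (-4)·(-16) + 6·14 + 5·10; 0·(-16) + 5·14 + 5·10) = (-8, 198, 120)
w3 = Gw2 = (-768, 1820, 1590)
The requested component of w3 is 1590.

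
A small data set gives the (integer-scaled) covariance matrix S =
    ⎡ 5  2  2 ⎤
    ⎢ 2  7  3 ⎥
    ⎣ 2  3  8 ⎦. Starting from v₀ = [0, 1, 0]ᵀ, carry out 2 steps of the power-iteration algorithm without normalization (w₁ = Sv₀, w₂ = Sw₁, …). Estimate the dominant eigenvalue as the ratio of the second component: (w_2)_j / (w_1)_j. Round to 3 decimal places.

w1 = Sv₀ = (5·0 + 2·1 + 2·0; 2·0 + 7·1 + 3·0; 2·0 + 3·1 + 8·0) = (2, 7, 3)
w2 = Sw1 = (5·2 + 2·7 + 2·3; 2·2 + 7·7 + 3·3; 2·2 + 3·7 + 8·3) = (30, 62, 49)
Ratio at component: 62 / 7 = 8.857

λ ≈ 8.857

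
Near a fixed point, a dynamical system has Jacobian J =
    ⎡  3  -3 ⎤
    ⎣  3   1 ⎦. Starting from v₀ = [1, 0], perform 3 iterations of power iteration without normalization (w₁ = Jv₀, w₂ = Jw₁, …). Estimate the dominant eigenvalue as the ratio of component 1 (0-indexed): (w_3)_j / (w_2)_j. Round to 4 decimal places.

1.0000

w1 = Jv₀ = (3, 3)
w2 = Jw1 = (0, 12)
w3 = Jw2 = (-36, 12)
Ratio at component: 12 / 12 = 1.0000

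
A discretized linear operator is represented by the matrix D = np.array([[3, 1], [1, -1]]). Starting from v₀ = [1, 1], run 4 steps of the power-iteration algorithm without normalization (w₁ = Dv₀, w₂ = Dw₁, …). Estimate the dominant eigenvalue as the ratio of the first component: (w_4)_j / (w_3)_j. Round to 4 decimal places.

λ ≈ 3.2000

w1 = Dv₀ = (4, 0)
w2 = Dw1 = (12, 4)
w3 = Dw2 = (40, 8)
w4 = Dw3 = (128, 32)
Ratio at component: 128 / 40 = 3.2000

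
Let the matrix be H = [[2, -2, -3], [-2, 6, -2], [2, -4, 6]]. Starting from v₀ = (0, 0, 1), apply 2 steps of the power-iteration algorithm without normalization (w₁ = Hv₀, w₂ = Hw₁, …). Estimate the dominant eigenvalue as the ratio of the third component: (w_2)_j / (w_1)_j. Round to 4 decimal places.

w1 = Hv₀ = (-3, -2, 6)
w2 = Hw1 = (-20, -18, 38)
Ratio at component: 38 / 6 = 6.3333

6.3333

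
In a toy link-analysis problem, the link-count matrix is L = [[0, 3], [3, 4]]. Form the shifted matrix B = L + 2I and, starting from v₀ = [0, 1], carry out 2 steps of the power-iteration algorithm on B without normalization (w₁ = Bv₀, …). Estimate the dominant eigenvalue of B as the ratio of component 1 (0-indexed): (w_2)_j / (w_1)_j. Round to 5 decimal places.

B = L + 2I has rows (2, 3); (3, 6)
w1 = Bv₀ = (3, 6)
w2 = Bw1 = (24, 45)
Ratio: 45/6 = 7.50000

μ ≈ 7.50000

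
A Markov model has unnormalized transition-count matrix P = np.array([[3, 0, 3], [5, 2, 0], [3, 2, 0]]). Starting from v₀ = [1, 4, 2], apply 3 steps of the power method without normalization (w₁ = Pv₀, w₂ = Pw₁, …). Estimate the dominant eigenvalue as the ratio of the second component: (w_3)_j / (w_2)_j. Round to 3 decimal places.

6.225

w1 = Pv₀ = (9, 13, 11)
w2 = Pw1 = (60, 71, 53)
w3 = Pw2 = (339, 442, 322)
Ratio at component: 442 / 71 = 6.225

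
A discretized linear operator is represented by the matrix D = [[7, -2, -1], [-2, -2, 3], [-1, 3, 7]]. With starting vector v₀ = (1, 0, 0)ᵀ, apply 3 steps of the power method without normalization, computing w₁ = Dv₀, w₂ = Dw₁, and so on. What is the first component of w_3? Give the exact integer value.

424

w1 = Dv₀ = (7·1 + (-2)·0 + (-1)·0; (-2)·1 + (-2)·0 + 3·0; (-1)·1 + 3·0 + 7·0) = (7, -2, -1)
w2 = Dw1 = (7·7 + (-2)·(-2) + (-1)·(-1); (-2)·7 + (-2)·(-2) + 3·(-1); (-1)·7 + 3·(-2) + 7·(-1)) = (54, -13, -20)
w3 = Dw2 = (424, -142, -233)
The requested component of w3 is 424.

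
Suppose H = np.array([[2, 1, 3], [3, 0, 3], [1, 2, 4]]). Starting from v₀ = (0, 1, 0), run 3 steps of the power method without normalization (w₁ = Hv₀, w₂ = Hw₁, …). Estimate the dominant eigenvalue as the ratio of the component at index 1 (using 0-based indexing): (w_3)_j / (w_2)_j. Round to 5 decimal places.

λ ≈ 5.66667

w1 = Hv₀ = (1, 0, 2)
w2 = Hw1 = (8, 9, 9)
w3 = Hw2 = (52, 51, 62)
Ratio at component: 51 / 9 = 5.66667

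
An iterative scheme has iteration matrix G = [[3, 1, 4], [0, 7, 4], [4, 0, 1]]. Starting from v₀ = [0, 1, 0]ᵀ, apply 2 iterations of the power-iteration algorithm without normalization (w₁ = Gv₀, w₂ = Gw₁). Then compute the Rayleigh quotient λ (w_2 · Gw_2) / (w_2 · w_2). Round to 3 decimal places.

7.436

w1 = Gv₀ = (3·0 + 1·1 + 4·0; 0·0 + 7·1 + 4·0; 4·0 + 0·1 + 1·0) = (1, 7, 0)
w2 = Gw1 = (3·1 + 1·7 + 4·0; 0·1 + 7·7 + 4·0; 4·1 + 0·7 + 1·0) = (10, 49, 4)
Gw2 = (95, 359, 44)
w2·Gw2 = 10·95 + 49·359 + 4·44 = 18717; w2·w2 = 10·10 + 49·49 + 4·4 = 2517
λ ≈ 18717/2517 = 7.436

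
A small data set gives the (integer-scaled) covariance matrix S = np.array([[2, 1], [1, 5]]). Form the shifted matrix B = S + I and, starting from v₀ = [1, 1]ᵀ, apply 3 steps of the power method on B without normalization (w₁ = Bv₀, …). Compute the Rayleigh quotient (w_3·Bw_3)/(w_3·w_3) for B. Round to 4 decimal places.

B = S + I has rows (3, 1); (1, 6)
w1 = Bv₀ = (3·1 + 1·1; 1·1 + 6·1) = (4, 7)
w2 = Bw1 = (3·4 + 1·7; 1·4 + 6·7) = (19, 46)
w3 = Bw2 = (103, 295)
Bw3 = (604, 1873)
w3·Bw3 = 614747; w3·w3 = 97634; μ ≈ 614747/97634 = 6.2964

6.2964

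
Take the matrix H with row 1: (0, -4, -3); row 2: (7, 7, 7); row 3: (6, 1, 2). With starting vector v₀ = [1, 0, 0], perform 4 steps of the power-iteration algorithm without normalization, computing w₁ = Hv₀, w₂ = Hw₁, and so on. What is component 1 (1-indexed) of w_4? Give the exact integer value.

-1351

w1 = Hv₀ = (0·1 + (-4)·0 + (-3)·0; 7·1 + 7·0 + 7·0; 6·1 + 1·0 + 2·0) = (0, 7, 6)
w2 = Hw1 = (0·0 + (-4)·7 + (-3)·6; 7·0 + 7·7 + 7·6; 6·0 + 1·7 + 2·6) = (-46, 91, 19)
w3 = Hw2 = (-421, 448, -147)
w4 = Hw3 = (-1351, -840, -2372)
The requested component of w4 is -1351.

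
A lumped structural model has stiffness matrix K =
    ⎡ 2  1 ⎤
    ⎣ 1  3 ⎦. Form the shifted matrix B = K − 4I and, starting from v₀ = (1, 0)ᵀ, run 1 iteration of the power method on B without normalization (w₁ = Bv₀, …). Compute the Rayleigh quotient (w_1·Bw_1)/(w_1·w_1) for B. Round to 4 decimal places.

μ ≈ -2.6000

B = K − 4I has rows (-2, 1); (1, -1)
w1 = Bv₀ = ((-2)·1 + 1·0; 1·1 + (-1)·0) = (-2, 1)
Bw1 = (5, -3)
w1·Bw1 = -13; w1·w1 = 5; μ ≈ -13/5 = -2.6000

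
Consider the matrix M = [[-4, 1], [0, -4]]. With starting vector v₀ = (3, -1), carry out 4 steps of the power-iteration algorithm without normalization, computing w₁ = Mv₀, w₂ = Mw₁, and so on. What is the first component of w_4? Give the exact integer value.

1024

w1 = Mv₀ = ((-4)·3 + 1·(-1); 0·3 + (-4)·(-1)) = (-13, 4)
w2 = Mw1 = ((-4)·(-13) + 1·4; 0·(-13) + (-4)·4) = (56, -16)
w3 = Mw2 = (-240, 64)
w4 = Mw3 = (1024, -256)
The requested component of w4 is 1024.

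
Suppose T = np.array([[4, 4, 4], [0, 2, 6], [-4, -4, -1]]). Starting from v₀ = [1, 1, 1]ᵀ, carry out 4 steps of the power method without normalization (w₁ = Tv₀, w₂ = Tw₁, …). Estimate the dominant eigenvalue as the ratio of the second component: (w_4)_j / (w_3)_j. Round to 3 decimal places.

w1 = Tv₀ = (4·1 + 4·1 + 4·1; 0·1 + 2·1 + 6·1; (-4)·1 + (-4)·1 + (-1)·1) = (12, 8, -9)
w2 = Tw1 = (4·12 + 4·8 + 4·(-9); 0·12 + 2·8 + 6·(-9); (-4)·12 + (-4)·8 + (-1)·(-9)) = (44, -38, -71)
w3 = Tw2 = (-260, -502, 47)
w4 = Tw3 = (-2860, -722, 3001)
Ratio at component: -722 / -502 = 1.438

λ ≈ 1.438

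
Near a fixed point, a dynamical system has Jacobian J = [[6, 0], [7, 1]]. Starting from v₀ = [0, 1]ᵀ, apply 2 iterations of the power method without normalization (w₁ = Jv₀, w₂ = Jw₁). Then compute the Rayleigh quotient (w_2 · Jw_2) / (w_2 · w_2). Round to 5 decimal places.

1.00000

w1 = Jv₀ = (0, 1)
w2 = Jw1 = (0, 1)
Jw2 = (0, 1)
w2·Jw2 = 0·0 + 1·1 = 1; w2·w2 = 0·0 + 1·1 = 1
λ ≈ 1/1 = 1.00000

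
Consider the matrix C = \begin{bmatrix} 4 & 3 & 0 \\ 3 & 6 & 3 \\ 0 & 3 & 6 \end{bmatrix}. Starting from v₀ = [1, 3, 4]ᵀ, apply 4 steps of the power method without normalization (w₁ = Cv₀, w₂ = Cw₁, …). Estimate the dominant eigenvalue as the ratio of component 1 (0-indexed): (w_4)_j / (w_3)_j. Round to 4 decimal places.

w1 = Cv₀ = (13, 33, 33)
w2 = Cw1 = (151, 336, 297)
w3 = Cw2 = (1612, 3360, 2790)
w4 = Cw3 = (16528, 33366, 26820)
Ratio at component: 33366 / 3360 = 9.9304

λ ≈ 9.9304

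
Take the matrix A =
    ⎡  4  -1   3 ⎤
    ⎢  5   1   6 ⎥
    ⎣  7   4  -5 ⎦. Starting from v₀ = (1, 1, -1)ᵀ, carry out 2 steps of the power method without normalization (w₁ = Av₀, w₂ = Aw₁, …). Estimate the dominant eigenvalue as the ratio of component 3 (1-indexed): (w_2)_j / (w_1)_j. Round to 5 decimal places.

-5.00000

w1 = Av₀ = (0, 0, 16)
w2 = Aw1 = (48, 96, -80)
Ratio at component: -80 / 16 = -5.00000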